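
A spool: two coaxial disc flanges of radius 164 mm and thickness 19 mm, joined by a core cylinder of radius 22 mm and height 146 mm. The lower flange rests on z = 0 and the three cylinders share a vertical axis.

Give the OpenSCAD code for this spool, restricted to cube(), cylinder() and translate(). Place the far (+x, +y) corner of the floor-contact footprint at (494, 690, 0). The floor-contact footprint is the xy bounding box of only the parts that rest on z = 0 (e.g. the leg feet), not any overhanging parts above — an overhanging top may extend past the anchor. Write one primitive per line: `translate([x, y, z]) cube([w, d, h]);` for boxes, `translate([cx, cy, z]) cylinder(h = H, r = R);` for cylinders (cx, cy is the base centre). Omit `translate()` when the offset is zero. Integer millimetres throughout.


translate([330, 526, 0]) cylinder(h = 19, r = 164);
translate([330, 526, 19]) cylinder(h = 146, r = 22);
translate([330, 526, 165]) cylinder(h = 19, r = 164);


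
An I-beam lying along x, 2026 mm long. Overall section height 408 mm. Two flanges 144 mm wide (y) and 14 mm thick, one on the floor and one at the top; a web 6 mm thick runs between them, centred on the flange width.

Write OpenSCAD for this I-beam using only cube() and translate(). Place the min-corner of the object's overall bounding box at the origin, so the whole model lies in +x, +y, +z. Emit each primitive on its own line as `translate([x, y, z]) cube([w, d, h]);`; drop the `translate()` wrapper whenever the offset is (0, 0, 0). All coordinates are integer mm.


cube([2026, 144, 14]);
translate([0, 69, 14]) cube([2026, 6, 380]);
translate([0, 0, 394]) cube([2026, 144, 14]);


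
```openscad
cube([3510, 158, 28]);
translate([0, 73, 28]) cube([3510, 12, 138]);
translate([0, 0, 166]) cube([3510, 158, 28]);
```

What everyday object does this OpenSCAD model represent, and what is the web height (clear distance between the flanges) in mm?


An I-beam. The web height is 138 mm.

Two wide flanges with a thin centred web — an I-beam. Overall 194 mm minus two 28 mm flanges gives a web of 194 − 2·28 = 138 mm.


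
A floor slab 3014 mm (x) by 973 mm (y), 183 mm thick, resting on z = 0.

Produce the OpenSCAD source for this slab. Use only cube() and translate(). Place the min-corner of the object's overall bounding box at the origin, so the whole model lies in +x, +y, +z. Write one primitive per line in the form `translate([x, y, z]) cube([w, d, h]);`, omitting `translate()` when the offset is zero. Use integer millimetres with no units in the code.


cube([3014, 973, 183]);


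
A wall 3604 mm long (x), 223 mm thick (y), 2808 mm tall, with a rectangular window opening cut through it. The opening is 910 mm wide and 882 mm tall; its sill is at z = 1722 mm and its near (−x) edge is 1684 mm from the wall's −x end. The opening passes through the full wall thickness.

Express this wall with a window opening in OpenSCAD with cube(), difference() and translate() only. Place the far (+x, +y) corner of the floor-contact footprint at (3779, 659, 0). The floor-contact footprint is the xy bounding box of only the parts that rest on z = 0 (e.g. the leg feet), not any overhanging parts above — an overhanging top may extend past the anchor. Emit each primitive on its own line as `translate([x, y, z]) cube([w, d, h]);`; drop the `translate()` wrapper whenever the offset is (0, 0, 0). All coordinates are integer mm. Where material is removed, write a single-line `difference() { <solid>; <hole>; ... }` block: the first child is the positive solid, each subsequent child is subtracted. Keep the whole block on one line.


difference() { translate([175, 436, 0]) cube([3604, 223, 2808]); translate([1859, 436, 1722]) cube([910, 223, 882]); }


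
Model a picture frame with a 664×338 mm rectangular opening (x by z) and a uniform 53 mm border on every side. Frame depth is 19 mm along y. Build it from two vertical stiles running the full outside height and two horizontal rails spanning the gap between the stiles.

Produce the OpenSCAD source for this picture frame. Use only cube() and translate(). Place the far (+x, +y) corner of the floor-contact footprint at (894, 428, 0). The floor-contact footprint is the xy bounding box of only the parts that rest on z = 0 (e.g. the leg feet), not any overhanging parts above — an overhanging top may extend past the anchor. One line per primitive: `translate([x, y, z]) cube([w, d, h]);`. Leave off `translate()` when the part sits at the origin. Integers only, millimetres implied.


translate([124, 409, 0]) cube([53, 19, 444]);
translate([841, 409, 0]) cube([53, 19, 444]);
translate([177, 409, 0]) cube([664, 19, 53]);
translate([177, 409, 391]) cube([664, 19, 53]);


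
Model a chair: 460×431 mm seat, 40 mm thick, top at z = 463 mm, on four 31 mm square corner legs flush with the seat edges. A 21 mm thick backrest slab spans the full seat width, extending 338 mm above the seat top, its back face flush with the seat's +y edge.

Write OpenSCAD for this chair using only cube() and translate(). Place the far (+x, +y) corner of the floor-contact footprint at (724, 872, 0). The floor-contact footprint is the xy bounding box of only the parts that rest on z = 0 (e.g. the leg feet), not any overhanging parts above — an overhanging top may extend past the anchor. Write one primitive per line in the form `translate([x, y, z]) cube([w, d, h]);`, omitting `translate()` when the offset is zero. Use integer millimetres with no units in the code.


translate([264, 441, 423]) cube([460, 431, 40]);
translate([264, 441, 0]) cube([31, 31, 423]);
translate([693, 441, 0]) cube([31, 31, 423]);
translate([264, 841, 0]) cube([31, 31, 423]);
translate([693, 841, 0]) cube([31, 31, 423]);
translate([264, 851, 463]) cube([460, 21, 338]);


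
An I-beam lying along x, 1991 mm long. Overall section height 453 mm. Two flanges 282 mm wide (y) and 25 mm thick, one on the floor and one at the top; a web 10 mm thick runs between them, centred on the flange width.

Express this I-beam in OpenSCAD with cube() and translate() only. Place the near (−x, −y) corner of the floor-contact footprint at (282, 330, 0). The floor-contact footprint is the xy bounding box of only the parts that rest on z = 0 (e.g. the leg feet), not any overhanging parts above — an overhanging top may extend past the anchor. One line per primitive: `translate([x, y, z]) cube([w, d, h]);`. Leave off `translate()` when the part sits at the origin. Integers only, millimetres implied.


translate([282, 330, 0]) cube([1991, 282, 25]);
translate([282, 466, 25]) cube([1991, 10, 403]);
translate([282, 330, 428]) cube([1991, 282, 25]);


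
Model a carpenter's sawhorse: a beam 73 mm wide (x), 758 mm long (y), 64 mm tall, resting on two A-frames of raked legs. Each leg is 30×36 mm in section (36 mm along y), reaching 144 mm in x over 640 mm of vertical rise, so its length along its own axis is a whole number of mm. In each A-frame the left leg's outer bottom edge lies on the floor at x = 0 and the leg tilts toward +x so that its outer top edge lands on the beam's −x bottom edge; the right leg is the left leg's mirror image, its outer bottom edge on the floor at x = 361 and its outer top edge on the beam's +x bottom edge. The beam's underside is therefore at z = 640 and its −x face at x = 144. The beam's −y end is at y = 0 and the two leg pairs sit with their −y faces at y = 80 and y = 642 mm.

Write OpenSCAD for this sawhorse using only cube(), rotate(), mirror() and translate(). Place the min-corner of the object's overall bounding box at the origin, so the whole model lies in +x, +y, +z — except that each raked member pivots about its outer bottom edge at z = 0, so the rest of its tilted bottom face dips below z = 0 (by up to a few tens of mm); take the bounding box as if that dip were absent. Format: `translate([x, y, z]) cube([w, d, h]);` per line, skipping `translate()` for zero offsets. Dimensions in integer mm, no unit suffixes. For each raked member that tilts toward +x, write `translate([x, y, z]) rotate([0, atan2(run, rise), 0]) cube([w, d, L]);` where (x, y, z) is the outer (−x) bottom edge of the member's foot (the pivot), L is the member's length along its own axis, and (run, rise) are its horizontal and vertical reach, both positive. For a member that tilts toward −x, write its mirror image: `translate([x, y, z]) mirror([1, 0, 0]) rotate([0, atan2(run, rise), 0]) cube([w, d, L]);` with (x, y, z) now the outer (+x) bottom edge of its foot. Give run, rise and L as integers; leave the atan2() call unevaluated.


translate([144, 0, 640]) cube([73, 758, 64]);
translate([0, 80, 0]) rotate([0, atan2(144, 640), 0]) cube([30, 36, 656]);
translate([361, 80, 0]) mirror([1, 0, 0]) rotate([0, atan2(144, 640), 0]) cube([30, 36, 656]);
translate([0, 642, 0]) rotate([0, atan2(144, 640), 0]) cube([30, 36, 656]);
translate([361, 642, 0]) mirror([1, 0, 0]) rotate([0, atan2(144, 640), 0]) cube([30, 36, 656]);


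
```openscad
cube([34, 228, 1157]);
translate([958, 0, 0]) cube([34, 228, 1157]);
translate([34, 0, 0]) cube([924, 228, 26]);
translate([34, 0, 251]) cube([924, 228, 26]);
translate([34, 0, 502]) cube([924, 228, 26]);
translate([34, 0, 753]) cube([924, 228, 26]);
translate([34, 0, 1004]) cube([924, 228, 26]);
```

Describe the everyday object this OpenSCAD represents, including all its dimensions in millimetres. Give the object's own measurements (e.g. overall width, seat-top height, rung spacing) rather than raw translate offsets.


An open bookshelf. Two side panels, each 34 mm thick, 228 mm deep and 1157 mm tall, stand 992 mm apart (outside-to-outside). Between them sit 5 shelves, each 26 mm thick and 228 mm deep, spanning the full gap between the sides. The bottom shelf rests on the floor (its underside at z = 0) and the clear gap between one shelf's top and the next shelf's underside is 225 mm.


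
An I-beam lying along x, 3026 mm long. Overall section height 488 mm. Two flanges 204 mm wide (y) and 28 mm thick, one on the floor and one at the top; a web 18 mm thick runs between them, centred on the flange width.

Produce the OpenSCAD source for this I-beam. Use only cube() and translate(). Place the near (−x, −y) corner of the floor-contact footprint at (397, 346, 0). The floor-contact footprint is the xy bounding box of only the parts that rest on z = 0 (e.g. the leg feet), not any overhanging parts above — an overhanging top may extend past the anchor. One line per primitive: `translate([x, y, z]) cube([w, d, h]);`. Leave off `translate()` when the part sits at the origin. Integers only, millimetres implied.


translate([397, 346, 0]) cube([3026, 204, 28]);
translate([397, 439, 28]) cube([3026, 18, 432]);
translate([397, 346, 460]) cube([3026, 204, 28]);


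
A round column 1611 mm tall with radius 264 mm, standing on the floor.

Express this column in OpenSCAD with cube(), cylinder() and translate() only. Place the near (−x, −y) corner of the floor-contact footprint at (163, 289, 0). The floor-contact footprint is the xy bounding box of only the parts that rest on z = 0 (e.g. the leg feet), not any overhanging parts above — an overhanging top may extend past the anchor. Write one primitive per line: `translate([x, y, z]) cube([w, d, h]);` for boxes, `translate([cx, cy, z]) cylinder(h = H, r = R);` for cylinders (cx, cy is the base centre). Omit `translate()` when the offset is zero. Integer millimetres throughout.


translate([427, 553, 0]) cylinder(h = 1611, r = 264);


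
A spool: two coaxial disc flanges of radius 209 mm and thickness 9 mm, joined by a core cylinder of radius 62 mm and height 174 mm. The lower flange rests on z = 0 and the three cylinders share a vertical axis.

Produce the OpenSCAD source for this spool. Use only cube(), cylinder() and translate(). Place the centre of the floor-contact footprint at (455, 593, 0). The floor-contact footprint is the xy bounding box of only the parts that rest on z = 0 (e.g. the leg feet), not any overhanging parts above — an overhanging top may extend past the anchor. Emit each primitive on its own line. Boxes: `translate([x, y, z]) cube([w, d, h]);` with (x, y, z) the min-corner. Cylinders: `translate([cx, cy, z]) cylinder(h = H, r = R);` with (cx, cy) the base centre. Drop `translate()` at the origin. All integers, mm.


translate([455, 593, 0]) cylinder(h = 9, r = 209);
translate([455, 593, 9]) cylinder(h = 174, r = 62);
translate([455, 593, 183]) cylinder(h = 9, r = 209);


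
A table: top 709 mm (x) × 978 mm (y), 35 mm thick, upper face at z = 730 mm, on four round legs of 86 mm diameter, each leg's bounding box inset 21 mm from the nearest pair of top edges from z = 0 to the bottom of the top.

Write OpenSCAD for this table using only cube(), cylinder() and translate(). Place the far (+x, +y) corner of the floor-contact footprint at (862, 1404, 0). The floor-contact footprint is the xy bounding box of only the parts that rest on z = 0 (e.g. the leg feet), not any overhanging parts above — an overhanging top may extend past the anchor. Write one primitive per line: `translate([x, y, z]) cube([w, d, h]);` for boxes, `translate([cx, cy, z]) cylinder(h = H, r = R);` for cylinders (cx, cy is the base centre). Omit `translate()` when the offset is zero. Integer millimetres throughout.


// leg_h = 730 - 35 = 695
translate([174, 447, 695]) cube([709, 978, 35]);
translate([238, 511, 0]) cylinder(h = 695, r = 43);
translate([819, 511, 0]) cylinder(h = 695, r = 43);
translate([238, 1361, 0]) cylinder(h = 695, r = 43);
translate([819, 1361, 0]) cylinder(h = 695, r = 43);


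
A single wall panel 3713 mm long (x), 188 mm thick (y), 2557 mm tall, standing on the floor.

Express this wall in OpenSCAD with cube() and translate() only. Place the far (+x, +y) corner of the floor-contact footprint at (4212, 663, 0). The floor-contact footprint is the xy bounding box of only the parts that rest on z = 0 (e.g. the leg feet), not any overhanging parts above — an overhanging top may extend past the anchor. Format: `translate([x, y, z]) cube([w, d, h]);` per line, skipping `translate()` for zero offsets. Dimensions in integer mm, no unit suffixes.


translate([499, 475, 0]) cube([3713, 188, 2557]);


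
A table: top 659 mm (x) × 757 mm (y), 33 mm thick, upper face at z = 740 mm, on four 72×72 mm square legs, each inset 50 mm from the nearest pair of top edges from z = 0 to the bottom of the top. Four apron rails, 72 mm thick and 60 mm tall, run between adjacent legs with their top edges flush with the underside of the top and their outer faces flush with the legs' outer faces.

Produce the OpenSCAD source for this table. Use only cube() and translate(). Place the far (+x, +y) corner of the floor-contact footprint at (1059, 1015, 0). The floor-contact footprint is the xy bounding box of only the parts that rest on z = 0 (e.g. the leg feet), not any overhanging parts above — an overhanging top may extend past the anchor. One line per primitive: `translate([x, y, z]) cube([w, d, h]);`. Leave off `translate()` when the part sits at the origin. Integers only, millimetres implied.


translate([450, 308, 707]) cube([659, 757, 33]);
translate([500, 358, 0]) cube([72, 72, 707]);
translate([987, 358, 0]) cube([72, 72, 707]);
translate([500, 943, 0]) cube([72, 72, 707]);
translate([987, 943, 0]) cube([72, 72, 707]);
translate([572, 358, 647]) cube([415, 72, 60]);
translate([572, 943, 647]) cube([415, 72, 60]);
translate([500, 430, 647]) cube([72, 513, 60]);
translate([987, 430, 647]) cube([72, 513, 60]);


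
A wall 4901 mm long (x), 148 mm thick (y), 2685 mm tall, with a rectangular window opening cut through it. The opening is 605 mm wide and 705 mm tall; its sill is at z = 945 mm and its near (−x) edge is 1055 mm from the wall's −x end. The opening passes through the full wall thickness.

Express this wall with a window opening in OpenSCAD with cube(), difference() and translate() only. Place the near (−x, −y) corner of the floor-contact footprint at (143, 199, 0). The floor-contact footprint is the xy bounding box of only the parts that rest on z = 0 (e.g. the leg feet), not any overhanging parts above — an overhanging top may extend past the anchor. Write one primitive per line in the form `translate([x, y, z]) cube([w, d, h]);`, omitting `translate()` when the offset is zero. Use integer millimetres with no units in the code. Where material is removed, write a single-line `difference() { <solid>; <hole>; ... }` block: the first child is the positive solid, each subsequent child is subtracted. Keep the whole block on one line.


difference() { translate([143, 199, 0]) cube([4901, 148, 2685]); translate([1198, 199, 945]) cube([605, 148, 705]); }


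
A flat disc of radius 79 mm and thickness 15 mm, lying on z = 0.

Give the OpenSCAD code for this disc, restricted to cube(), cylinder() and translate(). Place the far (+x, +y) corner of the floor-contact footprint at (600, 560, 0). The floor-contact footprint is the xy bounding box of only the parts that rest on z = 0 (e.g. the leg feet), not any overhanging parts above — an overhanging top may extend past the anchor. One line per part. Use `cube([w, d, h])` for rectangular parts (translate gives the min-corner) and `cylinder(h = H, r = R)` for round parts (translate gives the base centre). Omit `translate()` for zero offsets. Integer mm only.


translate([521, 481, 0]) cylinder(h = 15, r = 79);


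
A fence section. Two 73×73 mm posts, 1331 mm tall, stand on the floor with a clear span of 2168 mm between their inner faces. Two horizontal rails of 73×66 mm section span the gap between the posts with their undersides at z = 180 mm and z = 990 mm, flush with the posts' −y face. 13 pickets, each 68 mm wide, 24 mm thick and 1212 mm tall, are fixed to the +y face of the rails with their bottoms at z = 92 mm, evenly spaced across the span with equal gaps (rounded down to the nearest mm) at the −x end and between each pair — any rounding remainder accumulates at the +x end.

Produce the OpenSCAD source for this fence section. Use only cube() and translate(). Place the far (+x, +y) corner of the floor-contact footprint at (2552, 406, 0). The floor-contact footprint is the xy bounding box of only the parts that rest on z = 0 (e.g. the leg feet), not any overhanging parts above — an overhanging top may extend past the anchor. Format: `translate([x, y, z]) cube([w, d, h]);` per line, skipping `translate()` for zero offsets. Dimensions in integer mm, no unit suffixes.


translate([238, 333, 0]) cube([73, 73, 1331]);
translate([2479, 333, 0]) cube([73, 73, 1331]);
translate([311, 333, 180]) cube([2168, 73, 66]);
translate([311, 333, 990]) cube([2168, 73, 66]);
translate([402, 406, 92]) cube([68, 24, 1212]);
translate([561, 406, 92]) cube([68, 24, 1212]);
translate([720, 406, 92]) cube([68, 24, 1212]);
translate([879, 406, 92]) cube([68, 24, 1212]);
translate([1038, 406, 92]) cube([68, 24, 1212]);
translate([1197, 406, 92]) cube([68, 24, 1212]);
translate([1356, 406, 92]) cube([68, 24, 1212]);
translate([1515, 406, 92]) cube([68, 24, 1212]);
translate([1674, 406, 92]) cube([68, 24, 1212]);
translate([1833, 406, 92]) cube([68, 24, 1212]);
translate([1992, 406, 92]) cube([68, 24, 1212]);
translate([2151, 406, 92]) cube([68, 24, 1212]);
translate([2310, 406, 92]) cube([68, 24, 1212]);


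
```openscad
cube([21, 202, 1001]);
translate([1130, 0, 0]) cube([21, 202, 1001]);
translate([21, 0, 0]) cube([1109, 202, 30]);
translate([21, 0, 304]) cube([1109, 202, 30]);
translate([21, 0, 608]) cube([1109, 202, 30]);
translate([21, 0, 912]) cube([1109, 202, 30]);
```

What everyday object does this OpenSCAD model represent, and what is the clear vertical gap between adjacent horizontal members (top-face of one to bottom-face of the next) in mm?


A bookshelf. The clear shelf gap is 274 mm.

Two tall side panels with 4 horizontal boards between them — a bookshelf. The first two shelf undersides are at z = 0 and z = 304; with shelf thickness 30, the clear gap is 304 − 0 − 30 = 274 mm.


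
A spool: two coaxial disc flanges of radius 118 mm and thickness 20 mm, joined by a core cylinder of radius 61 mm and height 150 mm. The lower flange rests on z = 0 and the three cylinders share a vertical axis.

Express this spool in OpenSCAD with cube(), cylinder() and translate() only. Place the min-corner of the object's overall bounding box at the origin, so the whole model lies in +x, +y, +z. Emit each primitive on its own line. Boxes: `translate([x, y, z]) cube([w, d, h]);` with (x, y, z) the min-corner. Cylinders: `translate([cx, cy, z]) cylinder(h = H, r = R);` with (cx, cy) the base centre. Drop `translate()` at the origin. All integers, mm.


translate([118, 118, 0]) cylinder(h = 20, r = 118);
translate([118, 118, 20]) cylinder(h = 150, r = 61);
translate([118, 118, 170]) cylinder(h = 20, r = 118);


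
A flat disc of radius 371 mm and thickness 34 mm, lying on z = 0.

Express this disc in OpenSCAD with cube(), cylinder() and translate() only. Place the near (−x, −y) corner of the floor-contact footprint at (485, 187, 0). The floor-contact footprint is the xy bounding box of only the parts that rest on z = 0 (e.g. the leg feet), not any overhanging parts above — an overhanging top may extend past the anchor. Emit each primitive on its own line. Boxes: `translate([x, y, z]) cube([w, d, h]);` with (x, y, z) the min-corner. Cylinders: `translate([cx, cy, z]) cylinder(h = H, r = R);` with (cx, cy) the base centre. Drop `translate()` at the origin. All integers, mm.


translate([856, 558, 0]) cylinder(h = 34, r = 371);


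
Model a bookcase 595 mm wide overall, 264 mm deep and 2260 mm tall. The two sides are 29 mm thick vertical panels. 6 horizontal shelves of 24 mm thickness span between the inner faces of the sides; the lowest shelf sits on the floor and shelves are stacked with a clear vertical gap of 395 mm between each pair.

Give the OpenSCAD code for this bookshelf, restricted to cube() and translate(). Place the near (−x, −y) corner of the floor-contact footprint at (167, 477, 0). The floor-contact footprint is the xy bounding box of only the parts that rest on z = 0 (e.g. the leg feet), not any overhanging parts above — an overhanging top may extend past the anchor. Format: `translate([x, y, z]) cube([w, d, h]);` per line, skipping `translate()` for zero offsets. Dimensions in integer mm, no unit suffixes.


translate([167, 477, 0]) cube([29, 264, 2260]);
translate([733, 477, 0]) cube([29, 264, 2260]);
translate([196, 477, 0]) cube([537, 264, 24]);
translate([196, 477, 419]) cube([537, 264, 24]);
translate([196, 477, 838]) cube([537, 264, 24]);
translate([196, 477, 1257]) cube([537, 264, 24]);
translate([196, 477, 1676]) cube([537, 264, 24]);
translate([196, 477, 2095]) cube([537, 264, 24]);


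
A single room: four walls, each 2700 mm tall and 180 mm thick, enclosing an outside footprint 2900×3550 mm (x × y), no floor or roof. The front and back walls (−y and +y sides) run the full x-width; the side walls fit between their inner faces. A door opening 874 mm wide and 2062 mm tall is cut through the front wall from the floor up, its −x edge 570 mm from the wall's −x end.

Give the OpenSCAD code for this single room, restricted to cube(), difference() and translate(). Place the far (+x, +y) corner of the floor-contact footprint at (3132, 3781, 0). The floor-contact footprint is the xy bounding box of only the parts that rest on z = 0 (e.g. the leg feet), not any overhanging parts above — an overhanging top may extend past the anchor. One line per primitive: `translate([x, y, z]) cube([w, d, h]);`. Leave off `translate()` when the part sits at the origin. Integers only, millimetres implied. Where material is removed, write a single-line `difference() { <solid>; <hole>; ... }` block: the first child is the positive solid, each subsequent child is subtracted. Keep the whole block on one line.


difference() { translate([232, 231, 0]) cube([2900, 180, 2700]); translate([802, 231, 0]) cube([874, 180, 2062]); }
translate([232, 3601, 0]) cube([2900, 180, 2700]);
translate([232, 411, 0]) cube([180, 3190, 2700]);
translate([2952, 411, 0]) cube([180, 3190, 2700]);


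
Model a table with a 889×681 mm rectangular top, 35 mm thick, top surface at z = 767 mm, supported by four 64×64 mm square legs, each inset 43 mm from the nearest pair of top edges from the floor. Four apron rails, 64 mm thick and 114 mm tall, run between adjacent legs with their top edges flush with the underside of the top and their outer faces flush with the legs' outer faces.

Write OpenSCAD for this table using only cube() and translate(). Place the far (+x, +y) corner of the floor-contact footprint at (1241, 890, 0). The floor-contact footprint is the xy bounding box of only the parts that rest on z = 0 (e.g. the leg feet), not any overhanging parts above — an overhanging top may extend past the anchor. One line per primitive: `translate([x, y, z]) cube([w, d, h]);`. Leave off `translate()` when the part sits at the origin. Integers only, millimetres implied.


// leg_h = 767 - 35 = 732
// apron z = 732 - 114 = 618
translate([395, 252, 732]) cube([889, 681, 35]);
translate([438, 295, 0]) cube([64, 64, 732]);
translate([1177, 295, 0]) cube([64, 64, 732]);
translate([438, 826, 0]) cube([64, 64, 732]);
translate([1177, 826, 0]) cube([64, 64, 732]);
translate([502, 295, 618]) cube([675, 64, 114]);
translate([502, 826, 618]) cube([675, 64, 114]);
translate([438, 359, 618]) cube([64, 467, 114]);
translate([1177, 359, 618]) cube([64, 467, 114]);


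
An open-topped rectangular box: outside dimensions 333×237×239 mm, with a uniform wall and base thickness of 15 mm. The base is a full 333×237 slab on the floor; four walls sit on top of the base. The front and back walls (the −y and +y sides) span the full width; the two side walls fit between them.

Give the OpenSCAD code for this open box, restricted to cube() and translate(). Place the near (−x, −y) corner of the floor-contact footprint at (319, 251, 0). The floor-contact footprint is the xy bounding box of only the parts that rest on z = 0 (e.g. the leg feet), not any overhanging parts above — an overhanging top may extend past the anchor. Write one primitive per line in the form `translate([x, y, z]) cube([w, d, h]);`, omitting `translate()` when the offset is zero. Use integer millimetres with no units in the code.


translate([319, 251, 0]) cube([333, 237, 15]);
translate([319, 251, 15]) cube([333, 15, 224]);
translate([319, 473, 15]) cube([333, 15, 224]);
translate([319, 266, 15]) cube([15, 207, 224]);
translate([637, 266, 15]) cube([15, 207, 224]);


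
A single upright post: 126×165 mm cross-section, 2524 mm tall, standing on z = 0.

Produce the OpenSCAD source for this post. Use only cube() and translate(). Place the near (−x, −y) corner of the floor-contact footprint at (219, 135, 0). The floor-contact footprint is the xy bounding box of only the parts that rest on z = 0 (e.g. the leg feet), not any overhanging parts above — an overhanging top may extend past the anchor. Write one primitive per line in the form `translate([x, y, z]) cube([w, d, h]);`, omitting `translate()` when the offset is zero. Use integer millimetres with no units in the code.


translate([219, 135, 0]) cube([126, 165, 2524]);


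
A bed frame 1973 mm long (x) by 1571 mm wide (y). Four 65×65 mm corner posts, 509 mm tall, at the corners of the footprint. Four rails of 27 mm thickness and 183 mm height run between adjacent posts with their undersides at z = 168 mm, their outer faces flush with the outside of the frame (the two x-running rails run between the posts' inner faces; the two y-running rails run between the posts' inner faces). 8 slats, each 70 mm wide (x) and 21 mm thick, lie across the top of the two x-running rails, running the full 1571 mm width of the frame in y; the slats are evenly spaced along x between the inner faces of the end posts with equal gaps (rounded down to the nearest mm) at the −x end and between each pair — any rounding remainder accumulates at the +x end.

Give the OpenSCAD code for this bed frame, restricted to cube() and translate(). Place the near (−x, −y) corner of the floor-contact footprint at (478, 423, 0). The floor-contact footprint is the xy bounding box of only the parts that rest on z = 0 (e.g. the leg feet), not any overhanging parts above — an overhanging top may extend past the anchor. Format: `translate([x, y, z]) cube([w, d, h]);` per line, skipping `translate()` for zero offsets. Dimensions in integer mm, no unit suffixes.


// slat z = rail_z + rail_h = 168 + 183 = 351
// slat gap = ⌊(1843 − 8·70) / 9⌋ = 142
translate([478, 423, 0]) cube([65, 65, 509]);
translate([478, 1929, 0]) cube([65, 65, 509]);
translate([2386, 423, 0]) cube([65, 65, 509]);
translate([2386, 1929, 0]) cube([65, 65, 509]);
translate([543, 423, 168]) cube([1843, 27, 183]);
translate([543, 1967, 168]) cube([1843, 27, 183]);
translate([478, 488, 168]) cube([27, 1441, 183]);
translate([2424, 488, 168]) cube([27, 1441, 183]);
translate([685, 423, 351]) cube([70, 1571, 21]);
translate([897, 423, 351]) cube([70, 1571, 21]);
translate([1109, 423, 351]) cube([70, 1571, 21]);
translate([1321, 423, 351]) cube([70, 1571, 21]);
translate([1533, 423, 351]) cube([70, 1571, 21]);
translate([1745, 423, 351]) cube([70, 1571, 21]);
translate([1957, 423, 351]) cube([70, 1571, 21]);
translate([2169, 423, 351]) cube([70, 1571, 21]);


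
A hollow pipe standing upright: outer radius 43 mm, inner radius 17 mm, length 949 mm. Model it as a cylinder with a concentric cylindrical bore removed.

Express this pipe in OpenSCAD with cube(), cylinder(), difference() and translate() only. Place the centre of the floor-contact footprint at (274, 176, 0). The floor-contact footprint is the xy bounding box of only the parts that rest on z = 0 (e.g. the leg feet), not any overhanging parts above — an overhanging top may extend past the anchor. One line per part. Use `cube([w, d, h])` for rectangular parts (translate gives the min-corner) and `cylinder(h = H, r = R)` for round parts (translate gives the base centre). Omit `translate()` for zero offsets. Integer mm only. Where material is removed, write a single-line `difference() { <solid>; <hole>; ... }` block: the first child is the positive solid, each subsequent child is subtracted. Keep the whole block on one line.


difference() { translate([274, 176, 0]) cylinder(h = 949, r = 43); translate([274, 176, 0]) cylinder(h = 949, r = 17); }


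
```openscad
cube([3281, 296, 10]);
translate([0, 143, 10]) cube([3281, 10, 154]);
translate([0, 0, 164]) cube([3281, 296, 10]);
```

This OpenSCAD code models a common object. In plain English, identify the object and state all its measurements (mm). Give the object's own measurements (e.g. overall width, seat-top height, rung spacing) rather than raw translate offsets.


An I-beam lying along x, 3281 mm long. Overall section height 174 mm. Two flanges 296 mm wide (y) and 10 mm thick, one on the floor and one at the top; a web 10 mm thick runs between them, centred on the flange width.


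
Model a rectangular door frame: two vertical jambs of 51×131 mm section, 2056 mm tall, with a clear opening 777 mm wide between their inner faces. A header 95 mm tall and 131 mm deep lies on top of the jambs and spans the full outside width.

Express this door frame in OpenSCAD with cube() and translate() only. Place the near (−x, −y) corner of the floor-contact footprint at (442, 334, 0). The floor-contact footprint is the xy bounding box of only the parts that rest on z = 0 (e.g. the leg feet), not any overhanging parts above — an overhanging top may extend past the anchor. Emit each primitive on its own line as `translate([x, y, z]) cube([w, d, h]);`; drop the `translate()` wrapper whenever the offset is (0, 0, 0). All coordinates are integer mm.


translate([442, 334, 0]) cube([51, 131, 2056]);
translate([1270, 334, 0]) cube([51, 131, 2056]);
translate([442, 334, 2056]) cube([879, 131, 95]);


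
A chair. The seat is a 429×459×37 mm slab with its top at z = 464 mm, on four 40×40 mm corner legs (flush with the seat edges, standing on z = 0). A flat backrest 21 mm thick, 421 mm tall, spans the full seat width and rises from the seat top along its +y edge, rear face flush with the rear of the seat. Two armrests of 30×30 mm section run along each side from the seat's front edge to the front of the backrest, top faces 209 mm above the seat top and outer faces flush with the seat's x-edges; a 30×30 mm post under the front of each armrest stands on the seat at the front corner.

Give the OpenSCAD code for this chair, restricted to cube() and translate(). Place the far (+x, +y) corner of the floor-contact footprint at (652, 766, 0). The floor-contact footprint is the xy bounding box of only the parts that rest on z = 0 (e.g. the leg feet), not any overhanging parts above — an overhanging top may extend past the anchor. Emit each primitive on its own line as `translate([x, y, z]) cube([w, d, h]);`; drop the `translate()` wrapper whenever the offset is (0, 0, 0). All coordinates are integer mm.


// leg_h = 464 - 37 = 427
// arm post h = 209 - 30 = 179
translate([223, 307, 427]) cube([429, 459, 37]);
translate([223, 307, 0]) cube([40, 40, 427]);
translate([612, 307, 0]) cube([40, 40, 427]);
translate([223, 726, 0]) cube([40, 40, 427]);
translate([612, 726, 0]) cube([40, 40, 427]);
translate([223, 745, 464]) cube([429, 21, 421]);
translate([223, 307, 643]) cube([30, 438, 30]);
translate([622, 307, 643]) cube([30, 438, 30]);
translate([223, 307, 464]) cube([30, 30, 179]);
translate([622, 307, 464]) cube([30, 30, 179]);


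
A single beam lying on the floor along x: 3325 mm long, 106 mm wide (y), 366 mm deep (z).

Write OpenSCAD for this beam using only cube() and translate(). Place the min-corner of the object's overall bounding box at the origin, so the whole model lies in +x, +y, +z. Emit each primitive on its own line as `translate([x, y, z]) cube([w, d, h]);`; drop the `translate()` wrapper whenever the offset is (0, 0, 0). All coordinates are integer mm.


cube([3325, 106, 366]);


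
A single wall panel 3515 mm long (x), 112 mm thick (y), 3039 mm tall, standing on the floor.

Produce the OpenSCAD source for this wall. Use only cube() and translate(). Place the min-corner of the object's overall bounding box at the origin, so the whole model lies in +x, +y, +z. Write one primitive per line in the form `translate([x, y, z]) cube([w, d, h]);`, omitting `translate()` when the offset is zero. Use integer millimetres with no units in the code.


cube([3515, 112, 3039]);


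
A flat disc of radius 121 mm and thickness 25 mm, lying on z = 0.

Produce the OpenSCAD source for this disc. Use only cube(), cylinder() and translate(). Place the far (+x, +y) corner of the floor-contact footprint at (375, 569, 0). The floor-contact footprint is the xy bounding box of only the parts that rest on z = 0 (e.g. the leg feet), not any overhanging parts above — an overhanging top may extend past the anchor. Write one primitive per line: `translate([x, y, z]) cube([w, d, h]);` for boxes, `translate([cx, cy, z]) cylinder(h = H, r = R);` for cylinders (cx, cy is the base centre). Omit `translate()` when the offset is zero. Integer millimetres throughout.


translate([254, 448, 0]) cylinder(h = 25, r = 121);


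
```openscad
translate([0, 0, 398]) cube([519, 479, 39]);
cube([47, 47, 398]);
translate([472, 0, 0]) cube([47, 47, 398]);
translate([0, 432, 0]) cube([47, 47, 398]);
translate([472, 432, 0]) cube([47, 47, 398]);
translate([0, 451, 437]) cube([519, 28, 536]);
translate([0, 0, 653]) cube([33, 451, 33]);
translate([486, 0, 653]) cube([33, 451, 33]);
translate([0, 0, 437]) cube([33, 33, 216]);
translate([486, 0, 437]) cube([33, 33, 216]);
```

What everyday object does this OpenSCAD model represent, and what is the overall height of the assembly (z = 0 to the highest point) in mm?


A chair. The overall height is 973 mm.

A slab on four corner posts with a tall panel at the back — a chair. The seat slab sits at z = 398 with thickness 39, and the 536 mm backrest starts at the seat top, so the overall height is 398 + 39 + 536 = 973 mm.


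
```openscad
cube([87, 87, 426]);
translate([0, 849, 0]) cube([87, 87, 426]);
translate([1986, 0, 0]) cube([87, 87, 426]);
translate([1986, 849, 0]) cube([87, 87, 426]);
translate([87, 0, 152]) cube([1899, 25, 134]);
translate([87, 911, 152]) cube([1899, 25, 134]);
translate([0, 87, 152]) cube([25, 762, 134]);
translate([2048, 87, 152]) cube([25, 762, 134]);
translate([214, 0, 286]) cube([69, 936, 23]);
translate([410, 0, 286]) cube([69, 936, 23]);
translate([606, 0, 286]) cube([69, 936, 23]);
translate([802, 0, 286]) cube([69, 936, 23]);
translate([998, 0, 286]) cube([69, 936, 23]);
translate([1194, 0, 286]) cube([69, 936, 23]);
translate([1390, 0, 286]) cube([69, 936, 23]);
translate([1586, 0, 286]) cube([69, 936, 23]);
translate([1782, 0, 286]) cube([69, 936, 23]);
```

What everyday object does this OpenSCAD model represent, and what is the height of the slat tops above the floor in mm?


A bed frame. The slat-top height is 309 mm.

Four posts, four rails, and a row of slats — a bed frame. Slats sit on the rails at z = 152 + 134 = 286; with slat thickness 23, the top is 309 mm.


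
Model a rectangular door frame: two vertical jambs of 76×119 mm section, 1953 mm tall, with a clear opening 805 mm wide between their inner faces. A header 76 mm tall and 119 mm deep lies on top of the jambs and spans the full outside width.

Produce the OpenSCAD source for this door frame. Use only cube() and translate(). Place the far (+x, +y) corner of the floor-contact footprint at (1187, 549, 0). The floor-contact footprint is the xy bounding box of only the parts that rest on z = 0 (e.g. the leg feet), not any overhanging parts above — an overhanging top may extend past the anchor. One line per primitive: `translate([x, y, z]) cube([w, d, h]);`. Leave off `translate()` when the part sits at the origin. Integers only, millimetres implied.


translate([230, 430, 0]) cube([76, 119, 1953]);
translate([1111, 430, 0]) cube([76, 119, 1953]);
translate([230, 430, 1953]) cube([957, 119, 76]);


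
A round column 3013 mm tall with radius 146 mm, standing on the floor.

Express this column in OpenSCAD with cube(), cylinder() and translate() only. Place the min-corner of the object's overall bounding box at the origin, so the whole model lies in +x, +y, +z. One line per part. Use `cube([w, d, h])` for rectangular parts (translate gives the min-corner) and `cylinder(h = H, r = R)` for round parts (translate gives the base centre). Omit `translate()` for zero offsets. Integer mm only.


translate([146, 146, 0]) cylinder(h = 3013, r = 146);


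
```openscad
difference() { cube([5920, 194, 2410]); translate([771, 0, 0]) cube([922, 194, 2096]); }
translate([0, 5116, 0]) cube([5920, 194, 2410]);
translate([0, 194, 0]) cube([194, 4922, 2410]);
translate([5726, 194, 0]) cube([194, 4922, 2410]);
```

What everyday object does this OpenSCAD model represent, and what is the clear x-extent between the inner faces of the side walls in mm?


A single room. The interior width is 5532 mm.

Four walls enclosing a rectangle with a door in the front wall — a room. Outside width 5920 minus two 194 mm walls gives 5532 mm.


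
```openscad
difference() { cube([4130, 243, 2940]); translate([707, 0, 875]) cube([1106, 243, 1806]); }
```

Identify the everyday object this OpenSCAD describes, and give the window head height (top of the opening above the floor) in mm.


A wall with a window opening. The window head height is 2681 mm.

A wall with a rectangular opening subtracted — a window. Sill at z = 875, opening 1806 mm tall, so the head is at 875 + 1806 = 2681 mm.


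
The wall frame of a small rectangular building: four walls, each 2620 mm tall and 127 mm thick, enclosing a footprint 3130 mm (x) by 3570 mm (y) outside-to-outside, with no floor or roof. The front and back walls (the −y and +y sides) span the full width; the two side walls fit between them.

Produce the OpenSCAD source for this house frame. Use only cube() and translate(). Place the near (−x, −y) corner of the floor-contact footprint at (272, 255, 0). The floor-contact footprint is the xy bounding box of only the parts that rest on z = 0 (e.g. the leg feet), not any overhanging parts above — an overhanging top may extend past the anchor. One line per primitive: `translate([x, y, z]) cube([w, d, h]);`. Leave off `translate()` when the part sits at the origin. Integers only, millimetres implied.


translate([272, 255, 0]) cube([3130, 127, 2620]);
translate([272, 3698, 0]) cube([3130, 127, 2620]);
translate([272, 382, 0]) cube([127, 3316, 2620]);
translate([3275, 382, 0]) cube([127, 3316, 2620]);
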